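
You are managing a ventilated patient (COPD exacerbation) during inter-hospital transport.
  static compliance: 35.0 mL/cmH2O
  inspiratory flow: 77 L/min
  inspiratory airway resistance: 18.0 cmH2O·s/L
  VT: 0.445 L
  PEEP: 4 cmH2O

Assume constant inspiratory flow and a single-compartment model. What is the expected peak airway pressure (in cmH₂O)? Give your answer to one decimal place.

39.8

Flow: 77 L/min ÷ 60 = 1.2833 L/s.
Equation of motion (constant flow): PIP = Vt/C + R·V̇ + PEEP.
PIP = 445/35.0 + 18.0×1.2833 + 4 = 12.714 + 23.099 + 4 = 39.813 cmH2O.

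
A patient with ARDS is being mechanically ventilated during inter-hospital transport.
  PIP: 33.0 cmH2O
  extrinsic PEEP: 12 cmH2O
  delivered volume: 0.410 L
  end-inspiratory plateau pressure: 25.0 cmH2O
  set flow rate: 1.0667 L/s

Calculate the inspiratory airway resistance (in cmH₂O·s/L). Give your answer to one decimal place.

7.5

Raw = (PIP − Pplat) / flow = (33.0 − 25.0) / 1.0667 = 8.0 / 1.0667 = 7.5 cmH2O·s/L.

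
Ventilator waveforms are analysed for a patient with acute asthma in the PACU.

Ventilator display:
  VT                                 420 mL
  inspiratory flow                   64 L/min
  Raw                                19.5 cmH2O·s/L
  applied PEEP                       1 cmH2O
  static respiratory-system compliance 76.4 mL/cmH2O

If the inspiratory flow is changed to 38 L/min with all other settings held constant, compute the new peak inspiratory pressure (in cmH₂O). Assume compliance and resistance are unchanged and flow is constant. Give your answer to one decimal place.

18.8

Flow: 64 L/min ÷ 60 = 1.0667 L/s.
New flow: 38 L/min ÷ 60 = 0.6333 L/s.
PIP = Vt/C + R·V̇ + PEEP (constant-flow equation of motion).
Only the resistive term changes: ΔPIP = R × ΔV̇ = 19.5 × (0.6333 − 1.0667) = 19.5 × -0.4334 = -8.451 cmH2O.
Original PIP = 420/76.4 + 19.5×1.0667 + 1 = 27.298 cmH2O; new PIP = 27.298 + (-8.451) = 18.847 cmH2O.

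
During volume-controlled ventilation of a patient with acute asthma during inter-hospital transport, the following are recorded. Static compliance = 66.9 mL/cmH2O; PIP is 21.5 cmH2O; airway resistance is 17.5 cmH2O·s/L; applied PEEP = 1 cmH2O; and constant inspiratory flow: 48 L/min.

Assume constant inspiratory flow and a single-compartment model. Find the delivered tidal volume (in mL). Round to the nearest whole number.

Flow: 48 L/min ÷ 60 = 0.8 L/s.
Equation of motion (constant flow): PIP = Vt/C + R·V̇ + PEEP.
Vt/C = PIP − R·V̇ − PEEP = 21.5 − 14.0 − 1 = 6.5 cmH2O.
Vt = C × 6.5 = 66.9 × 6.5 = 434.85 mL.

435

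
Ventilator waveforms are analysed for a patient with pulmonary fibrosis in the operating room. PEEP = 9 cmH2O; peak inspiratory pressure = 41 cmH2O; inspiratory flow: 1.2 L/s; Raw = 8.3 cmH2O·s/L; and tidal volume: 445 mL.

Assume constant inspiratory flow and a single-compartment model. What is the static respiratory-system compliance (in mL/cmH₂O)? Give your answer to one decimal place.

20.2

Equation of motion (constant flow): PIP = Vt/C + R·V̇ + PEEP.
Vt/C = PIP − R·V̇ − PEEP = 41 − 8.3×1.2 − 9 = 41 − 9.96 − 9 = 22.04 cmH2O.
C = Vt / 22.04 = 445 / 22.04 = 20.191 mL/cmH2O.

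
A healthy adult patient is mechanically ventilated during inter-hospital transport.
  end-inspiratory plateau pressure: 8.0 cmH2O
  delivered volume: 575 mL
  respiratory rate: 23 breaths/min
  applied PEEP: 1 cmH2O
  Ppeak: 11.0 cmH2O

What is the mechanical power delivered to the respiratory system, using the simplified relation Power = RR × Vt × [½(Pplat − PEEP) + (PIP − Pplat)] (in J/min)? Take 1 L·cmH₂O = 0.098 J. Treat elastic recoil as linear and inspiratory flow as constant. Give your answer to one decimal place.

Per-breath work = Vt × [½(Pplat−PEEP) + (PIP−Pplat)] = 0.575 × [0.5×7.0 + 3.0] = 0.575 × 6.5 = 3.738 L·cmH2O.
Power = 23 × 3.738 = 85.974 L·cmH2O/min.
× 0.098 J/(L·cmH2O) → 8.425 J/min.

8.4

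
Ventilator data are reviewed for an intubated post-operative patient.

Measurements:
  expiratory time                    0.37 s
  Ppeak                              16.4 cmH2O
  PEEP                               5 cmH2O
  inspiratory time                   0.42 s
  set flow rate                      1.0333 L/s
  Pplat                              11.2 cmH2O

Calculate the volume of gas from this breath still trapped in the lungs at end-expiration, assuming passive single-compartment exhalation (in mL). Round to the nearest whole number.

Vt = flow × Ti = 1.0333 L/s × 0.42 s × 1000 mL/L = 433.99 mL.
R = (PIP − Pplat)/V̇ = (16.4 − 11.2) / 1.0333 = 5.2/1.0333 = 5.032 cmH2O·s/L.
C = Vt/(Pplat − PEEP) = 433.99 / (11.2 − 5) = 433.99/6.2 = 69.998 mL/cmH2O.
τ = R × C = 5.032 × 0.07 L/cmH2O = 0.3522 s.
Fraction remaining = e^(−Te/τ) = e^(−0.37/0.3522) = 0.3497.
Trapped volume = 433.99 × 0.3497 = 151.77 mL.

152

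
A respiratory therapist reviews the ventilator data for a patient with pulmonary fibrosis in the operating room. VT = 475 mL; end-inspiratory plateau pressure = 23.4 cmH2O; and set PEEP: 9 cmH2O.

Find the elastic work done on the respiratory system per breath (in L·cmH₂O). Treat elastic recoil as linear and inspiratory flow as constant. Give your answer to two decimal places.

Elastic work ≈ ½ × (Pplat − PEEP) × Vt = 0.5 × (23.4 − 9) × 0.475 L = 0.5 × 14.4 × 0.475 = 3.42 L·cmH2O.

3.42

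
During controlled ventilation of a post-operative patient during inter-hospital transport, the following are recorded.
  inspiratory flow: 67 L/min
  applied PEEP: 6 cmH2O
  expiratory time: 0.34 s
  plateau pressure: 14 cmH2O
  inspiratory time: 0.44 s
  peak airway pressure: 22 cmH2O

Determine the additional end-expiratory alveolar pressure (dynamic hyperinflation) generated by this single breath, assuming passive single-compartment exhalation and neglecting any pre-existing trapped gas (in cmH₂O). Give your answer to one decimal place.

3.7

Flow: 67 L/min ÷ 60 = 1.1167 L/s.
Vt = flow × Ti = 1.1167 L/s × 0.44 s × 1000 mL/L = 491.35 mL.
R = (PIP − Pplat)/V̇ = (22 − 14) / 1.1167 = 8.0/1.1167 = 7.164 cmH2O·s/L.
C = Vt/(Pplat − PEEP) = 491.35 / (14 − 6) = 491.35/8.0 = 61.419 mL/cmH2O.
τ = R × C = 7.164 × 0.06142 L/cmH2O = 0.44 s.
Fraction remaining = e^(−Te/τ) = e^(−0.34/0.44) = 0.4618; trapped volume = 491.35 × 0.4618 = 226.91 mL.
Additional alveolar pressure from trapping ≈ V_trapped / C = 226.91 / 61.419 = 3.694 cmH2O.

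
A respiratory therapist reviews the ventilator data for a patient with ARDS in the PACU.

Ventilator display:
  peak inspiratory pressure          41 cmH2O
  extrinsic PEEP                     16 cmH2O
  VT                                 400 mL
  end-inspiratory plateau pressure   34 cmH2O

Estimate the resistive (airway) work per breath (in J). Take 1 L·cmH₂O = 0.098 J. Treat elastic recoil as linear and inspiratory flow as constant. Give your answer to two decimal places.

0.27

With constant inspiratory flow the resistive pressure is constant at PIP − Pplat = 41 − 34 = 7.0 cmH2O, so resistive work = 7.0 × 0.400 = 2.8 L·cmH2O.
× 0.098 J/(L·cmH2O) → 0.2744 J.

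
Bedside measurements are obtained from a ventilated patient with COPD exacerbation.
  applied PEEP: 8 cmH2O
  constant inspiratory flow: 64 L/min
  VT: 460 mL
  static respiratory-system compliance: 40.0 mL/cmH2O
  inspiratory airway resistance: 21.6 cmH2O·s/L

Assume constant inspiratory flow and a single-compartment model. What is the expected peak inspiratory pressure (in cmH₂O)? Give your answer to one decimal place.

42.5

Flow: 64 L/min ÷ 60 = 1.0667 L/s.
Equation of motion (constant flow): PIP = Vt/C + R·V̇ + PEEP.
PIP = 460/40.0 + 21.6×1.0667 + 8 = 11.5 + 23.041 + 8 = 42.541 cmH2O.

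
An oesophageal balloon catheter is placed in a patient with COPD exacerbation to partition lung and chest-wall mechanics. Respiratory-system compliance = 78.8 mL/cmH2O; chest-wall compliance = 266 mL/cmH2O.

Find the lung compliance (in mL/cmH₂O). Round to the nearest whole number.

112

1/CL = 1/Crs − 1/Ccw.
1/CL = 1/78.8 − 1/266 = 0.008931.
CL = 111.97 mL/cmH2O.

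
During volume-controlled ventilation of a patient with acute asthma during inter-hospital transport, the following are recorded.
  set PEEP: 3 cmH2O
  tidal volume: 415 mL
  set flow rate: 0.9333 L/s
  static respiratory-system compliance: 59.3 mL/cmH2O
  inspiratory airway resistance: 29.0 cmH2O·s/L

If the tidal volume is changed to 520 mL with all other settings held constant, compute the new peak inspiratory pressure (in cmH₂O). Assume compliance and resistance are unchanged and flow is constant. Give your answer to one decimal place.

PIP = Vt/C + R·V̇ + PEEP (constant-flow equation of motion).
Only the elastic term changes: ΔPIP = ΔVt / C = (520 − 415) / 59.3 = 1.771 cmH2O.
Original PIP = 415/59.3 + 29.0×0.9333 + 3 = 37.064 cmH2O; new PIP = 37.064 + (1.771) = 38.835 cmH2O.

38.8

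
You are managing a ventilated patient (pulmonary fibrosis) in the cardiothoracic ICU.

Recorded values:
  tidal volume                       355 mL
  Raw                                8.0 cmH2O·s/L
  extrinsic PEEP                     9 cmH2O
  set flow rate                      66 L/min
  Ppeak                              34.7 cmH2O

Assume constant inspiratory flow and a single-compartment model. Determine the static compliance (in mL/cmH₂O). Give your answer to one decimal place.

21.0

Flow: 66 L/min ÷ 60 = 1.1 L/s.
Equation of motion (constant flow): PIP = Vt/C + R·V̇ + PEEP.
Vt/C = PIP − R·V̇ − PEEP = 34.7 − 8.0×1.1 − 9 = 34.7 − 8.8 − 9 = 16.9 cmH2O.
C = Vt / 16.9 = 355 / 16.9 = 21.006 mL/cmH2O.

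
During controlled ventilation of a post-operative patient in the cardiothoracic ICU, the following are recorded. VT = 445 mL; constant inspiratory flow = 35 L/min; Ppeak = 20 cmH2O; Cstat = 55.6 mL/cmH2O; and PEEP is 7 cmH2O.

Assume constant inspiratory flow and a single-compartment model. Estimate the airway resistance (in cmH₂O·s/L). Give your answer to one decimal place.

Flow: 35 L/min ÷ 60 = 0.5833 L/s.
Equation of motion (constant flow): PIP = Vt/C + R·V̇ + PEEP.
R·V̇ = PIP − Vt/C − PEEP = 20 − 445/55.6 − 7 = 20 − 8.004 − 7 = 4.996 cmH2O.
R = 4.996 / 0.5833 = 8.565 cmH2O·s/L.

8.6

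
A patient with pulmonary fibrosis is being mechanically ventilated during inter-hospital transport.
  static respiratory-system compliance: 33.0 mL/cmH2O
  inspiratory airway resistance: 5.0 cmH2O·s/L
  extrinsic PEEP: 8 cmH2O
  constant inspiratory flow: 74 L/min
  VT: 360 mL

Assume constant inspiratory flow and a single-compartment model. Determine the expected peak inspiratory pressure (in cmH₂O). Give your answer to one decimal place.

25.1

Flow: 74 L/min ÷ 60 = 1.2333 L/s.
Equation of motion (constant flow): PIP = Vt/C + R·V̇ + PEEP.
PIP = 360/33.0 + 5.0×1.2333 + 8 = 10.909 + 6.167 + 8 = 25.076 cmH2O.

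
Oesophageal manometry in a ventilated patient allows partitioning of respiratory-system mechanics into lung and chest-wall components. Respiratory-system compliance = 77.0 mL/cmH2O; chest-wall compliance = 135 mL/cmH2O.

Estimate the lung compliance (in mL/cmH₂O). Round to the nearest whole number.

1/CL = 1/Crs − 1/Ccw.
1/CL = 1/77.0 − 1/135 = 0.00558.
CL = 179.21 mL/cmH2O.

179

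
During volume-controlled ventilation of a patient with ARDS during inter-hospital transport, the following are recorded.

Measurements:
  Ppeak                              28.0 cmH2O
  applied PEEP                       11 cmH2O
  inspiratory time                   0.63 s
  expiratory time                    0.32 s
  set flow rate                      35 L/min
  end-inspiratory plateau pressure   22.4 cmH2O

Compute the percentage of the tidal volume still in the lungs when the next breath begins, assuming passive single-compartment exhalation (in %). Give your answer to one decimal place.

Flow: 35 L/min ÷ 60 = 0.5833 L/s.
Vt = flow × Ti = 0.5833 L/s × 0.63 s × 1000 mL/L = 367.48 mL.
R = (PIP − Pplat)/V̇ = (28.0 − 22.4) / 0.5833 = 5.6/0.5833 = 9.601 cmH2O·s/L.
C = Vt/(Pplat − PEEP) = 367.48 / (22.4 − 11) = 367.48/11.4 = 32.235 mL/cmH2O.
τ = R × C = 9.601 × 0.03224 L/cmH2O = 0.3095 s.
Fraction remaining at end-expiration = e^(−Te/τ) = e^(−0.32/0.3095) = 0.3556 → 35.56%.

35.6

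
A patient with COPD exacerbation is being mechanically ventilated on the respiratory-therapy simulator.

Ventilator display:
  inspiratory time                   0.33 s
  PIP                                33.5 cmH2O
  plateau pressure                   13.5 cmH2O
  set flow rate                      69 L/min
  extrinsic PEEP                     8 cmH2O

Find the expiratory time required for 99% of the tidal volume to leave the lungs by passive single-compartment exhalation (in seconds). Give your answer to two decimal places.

5.53

Flow: 69 L/min ÷ 60 = 1.15 L/s.
Vt = flow × Ti = 1.15 L/s × 0.33 s × 1000 mL/L = 379.5 mL.
R = (PIP − Pplat)/V̇ = (33.5 − 13.5) / 1.15 = 20.0/1.15 = 17.391 cmH2O·s/L.
C = Vt/(Pplat − PEEP) = 379.5 / (13.5 − 8) = 379.5/5.5 = 69.0 mL/cmH2O.
τ = R × C = 17.391 × 0.069 L/cmH2O = 1.2 s.
t = −τ·ln(1 − 0.99) = −1.2·ln(0.01) = 5.526 s.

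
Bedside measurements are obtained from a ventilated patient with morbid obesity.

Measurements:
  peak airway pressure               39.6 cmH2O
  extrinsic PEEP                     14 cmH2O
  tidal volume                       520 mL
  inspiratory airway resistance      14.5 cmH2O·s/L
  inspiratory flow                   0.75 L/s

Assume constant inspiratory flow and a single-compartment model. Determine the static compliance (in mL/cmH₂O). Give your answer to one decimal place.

35.3

Equation of motion (constant flow): PIP = Vt/C + R·V̇ + PEEP.
Vt/C = PIP − R·V̇ − PEEP = 39.6 − 14.5×0.75 − 14 = 39.6 − 10.875 − 14 = 14.725 cmH2O.
C = Vt / 14.725 = 520 / 14.725 = 35.314 mL/cmH2O.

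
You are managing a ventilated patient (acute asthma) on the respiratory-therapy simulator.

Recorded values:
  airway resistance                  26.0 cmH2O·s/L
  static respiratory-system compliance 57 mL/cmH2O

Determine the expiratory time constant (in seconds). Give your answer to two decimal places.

τ = R × C = 26.0 × 57 mL/cmH2O = 26.0 × 0.057 L/cmH2O = 1.482 s.

1.48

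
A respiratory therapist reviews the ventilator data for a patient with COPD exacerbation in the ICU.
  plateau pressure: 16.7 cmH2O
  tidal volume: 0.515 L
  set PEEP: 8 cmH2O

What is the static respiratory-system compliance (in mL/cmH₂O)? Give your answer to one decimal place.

Cstat = Vt / (Pplat − PEEP) = 515 / (16.7 − 8) = 515 / 8.7 = 59.195 mL/cmH2O.

59.2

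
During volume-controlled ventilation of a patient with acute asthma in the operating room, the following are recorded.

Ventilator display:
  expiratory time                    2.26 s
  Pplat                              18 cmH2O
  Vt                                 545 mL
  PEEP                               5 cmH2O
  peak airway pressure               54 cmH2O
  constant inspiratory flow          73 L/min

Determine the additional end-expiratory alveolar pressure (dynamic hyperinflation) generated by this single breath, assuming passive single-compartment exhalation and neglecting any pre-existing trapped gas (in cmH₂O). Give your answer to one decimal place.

Flow: 73 L/min ÷ 60 = 1.2167 L/s.
R = (PIP − Pplat)/V̇ = (54 − 18) / 1.2167 = 36.0/1.2167 = 29.588 cmH2O·s/L.
C = Vt/(Pplat − PEEP) = 545.0 / (18 − 5) = 545.0/13.0 = 41.923 mL/cmH2O.
τ = R × C = 29.588 × 0.04192 L/cmH2O = 1.24 s.
Fraction remaining = e^(−Te/τ) = e^(−2.26/1.24) = 0.1616; trapped volume = 545.0 × 0.1616 = 88.072 mL.
Additional alveolar pressure from trapping ≈ V_trapped / C = 88.072 / 41.923 = 2.101 cmH2O.

2.1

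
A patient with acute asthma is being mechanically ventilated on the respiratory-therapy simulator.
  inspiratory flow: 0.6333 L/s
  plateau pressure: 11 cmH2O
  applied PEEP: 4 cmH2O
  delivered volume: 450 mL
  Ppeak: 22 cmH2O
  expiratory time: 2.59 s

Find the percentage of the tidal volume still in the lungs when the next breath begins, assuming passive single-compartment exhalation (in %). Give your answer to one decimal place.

R = (PIP − Pplat)/V̇ = (22 − 11) / 0.6333 = 11.0/0.6333 = 17.369 cmH2O·s/L.
C = Vt/(Pplat − PEEP) = 450.0 / (11 − 4) = 450.0/7.0 = 64.286 mL/cmH2O.
τ = R × C = 17.369 × 0.06429 L/cmH2O = 1.117 s.
Fraction remaining at end-expiration = e^(−Te/τ) = e^(−2.59/1.117) = 0.0984 → 9.84%.

9.8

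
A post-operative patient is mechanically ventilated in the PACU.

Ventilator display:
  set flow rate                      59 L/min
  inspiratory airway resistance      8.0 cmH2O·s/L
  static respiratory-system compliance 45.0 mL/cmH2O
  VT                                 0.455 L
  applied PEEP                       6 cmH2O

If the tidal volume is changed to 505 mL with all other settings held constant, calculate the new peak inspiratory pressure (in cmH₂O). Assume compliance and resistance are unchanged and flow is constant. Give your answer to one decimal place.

25.1

Flow: 59 L/min ÷ 60 = 0.9833 L/s.
PIP = Vt/C + R·V̇ + PEEP (constant-flow equation of motion).
Only the elastic term changes: ΔPIP = ΔVt / C = (505 − 455) / 45.0 = 1.111 cmH2O.
Original PIP = 455/45.0 + 8.0×0.9833 + 6 = 23.978 cmH2O; new PIP = 23.978 + (1.111) = 25.089 cmH2O.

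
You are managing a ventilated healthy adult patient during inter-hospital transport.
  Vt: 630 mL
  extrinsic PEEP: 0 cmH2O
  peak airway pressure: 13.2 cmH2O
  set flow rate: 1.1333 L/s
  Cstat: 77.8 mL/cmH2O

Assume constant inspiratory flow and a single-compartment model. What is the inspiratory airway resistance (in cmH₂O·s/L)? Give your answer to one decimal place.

Equation of motion (constant flow): PIP = Vt/C + R·V̇ + PEEP.
R·V̇ = PIP − Vt/C − PEEP = 13.2 − 630/77.8 − 0 = 13.2 − 8.098 − 0 = 5.102 cmH2O.
R = 5.102 / 1.1333 = 4.502 cmH2O·s/L.

4.5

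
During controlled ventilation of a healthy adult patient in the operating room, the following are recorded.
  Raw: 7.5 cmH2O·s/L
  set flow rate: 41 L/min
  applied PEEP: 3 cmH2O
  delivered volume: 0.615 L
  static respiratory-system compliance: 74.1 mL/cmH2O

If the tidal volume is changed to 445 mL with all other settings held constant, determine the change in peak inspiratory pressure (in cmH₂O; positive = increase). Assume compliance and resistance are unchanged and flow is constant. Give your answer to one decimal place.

-2.3

PIP = Vt/C + R·V̇ + PEEP (constant-flow equation of motion).
Only the elastic term changes: ΔPIP = ΔVt / C = (445 − 615) / 74.1 = -2.294 cmH2O.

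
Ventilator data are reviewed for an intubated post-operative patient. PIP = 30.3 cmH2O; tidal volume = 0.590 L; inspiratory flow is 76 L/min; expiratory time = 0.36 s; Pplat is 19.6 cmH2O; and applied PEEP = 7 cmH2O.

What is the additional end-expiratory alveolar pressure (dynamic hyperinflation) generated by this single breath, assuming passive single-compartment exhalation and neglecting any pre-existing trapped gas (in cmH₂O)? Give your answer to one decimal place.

Flow: 76 L/min ÷ 60 = 1.2667 L/s.
R = (PIP − Pplat)/V̇ = (30.3 − 19.6) / 1.2667 = 10.7/1.2667 = 8.447 cmH2O·s/L.
C = Vt/(Pplat − PEEP) = 590.0 / (19.6 − 7) = 590.0/12.6 = 46.825 mL/cmH2O.
τ = R × C = 8.447 × 0.04683 L/cmH2O = 0.3956 s.
Fraction remaining = e^(−Te/τ) = e^(−0.36/0.3956) = 0.4025; trapped volume = 590.0 × 0.4025 = 237.48 mL.
Additional alveolar pressure from trapping ≈ V_trapped / C = 237.48 / 46.825 = 5.072 cmH2O.

5.1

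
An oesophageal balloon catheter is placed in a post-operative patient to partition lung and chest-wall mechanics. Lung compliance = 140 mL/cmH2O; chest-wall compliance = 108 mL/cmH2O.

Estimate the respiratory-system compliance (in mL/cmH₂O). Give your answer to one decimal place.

61.0

Lung and chest wall are elastances in series: 1/Crs = 1/CL + 1/Ccw.
1/Crs = 1/140 + 1/108 = 0.0164.
Crs = 60.976 mL/cmH2O.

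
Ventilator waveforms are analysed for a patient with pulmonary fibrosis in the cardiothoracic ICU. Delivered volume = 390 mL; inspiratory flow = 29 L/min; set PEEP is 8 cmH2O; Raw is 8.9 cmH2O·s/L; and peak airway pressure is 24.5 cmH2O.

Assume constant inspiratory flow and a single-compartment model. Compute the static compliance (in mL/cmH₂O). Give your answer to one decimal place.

32.0

Flow: 29 L/min ÷ 60 = 0.4833 L/s.
Equation of motion (constant flow): PIP = Vt/C + R·V̇ + PEEP.
Vt/C = PIP − R·V̇ − PEEP = 24.5 − 8.9×0.4833 − 8 = 24.5 − 4.301 − 8 = 12.199 cmH2O.
C = Vt / 12.199 = 390 / 12.199 = 31.97 mL/cmH2O.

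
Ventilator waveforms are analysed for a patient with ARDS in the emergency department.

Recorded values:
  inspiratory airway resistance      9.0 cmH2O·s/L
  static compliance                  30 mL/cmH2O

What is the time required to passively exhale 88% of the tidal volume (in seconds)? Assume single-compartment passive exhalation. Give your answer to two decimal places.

τ = R × C = 9.0 × 30 mL/cmH2O = 9.0 × 0.030 L/cmH2O = 0.27 s.
Exhaled fraction f = 1 − e^(−t/τ) → t = −τ·ln(1 − f) = −0.27·ln(0.12) = 0.5725 s.

0.57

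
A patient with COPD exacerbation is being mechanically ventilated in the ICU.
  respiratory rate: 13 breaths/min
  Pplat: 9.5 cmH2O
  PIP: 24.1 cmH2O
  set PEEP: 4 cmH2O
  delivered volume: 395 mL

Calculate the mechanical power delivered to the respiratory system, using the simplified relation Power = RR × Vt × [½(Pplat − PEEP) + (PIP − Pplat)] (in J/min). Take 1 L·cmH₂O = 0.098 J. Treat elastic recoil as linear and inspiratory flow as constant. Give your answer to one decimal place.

8.7

Per-breath work = Vt × [½(Pplat−PEEP) + (PIP−Pplat)] = 0.395 × [0.5×5.5 + 14.6] = 0.395 × 17.35 = 6.853 L·cmH2O.
Power = 13 × 6.853 = 89.089 L·cmH2O/min.
× 0.098 J/(L·cmH2O) → 8.731 J/min.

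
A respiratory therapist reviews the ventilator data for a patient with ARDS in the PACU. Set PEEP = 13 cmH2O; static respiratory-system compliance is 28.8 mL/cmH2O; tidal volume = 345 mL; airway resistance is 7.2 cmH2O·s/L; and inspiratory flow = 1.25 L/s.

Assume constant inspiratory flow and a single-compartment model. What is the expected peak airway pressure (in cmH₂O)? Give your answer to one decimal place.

Equation of motion (constant flow): PIP = Vt/C + R·V̇ + PEEP.
PIP = 345/28.8 + 7.2×1.25 + 13 = 11.979 + 9.0 + 13 = 33.979 cmH2O.

34.0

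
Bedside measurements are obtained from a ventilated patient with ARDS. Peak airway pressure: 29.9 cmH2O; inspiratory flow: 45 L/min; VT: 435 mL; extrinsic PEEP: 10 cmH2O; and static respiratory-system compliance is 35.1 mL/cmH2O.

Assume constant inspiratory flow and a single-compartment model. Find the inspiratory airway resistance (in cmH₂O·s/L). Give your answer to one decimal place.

Flow: 45 L/min ÷ 60 = 0.75 L/s.
Equation of motion (constant flow): PIP = Vt/C + R·V̇ + PEEP.
R·V̇ = PIP − Vt/C − PEEP = 29.9 − 435/35.1 − 10 = 29.9 − 12.393 − 10 = 7.507 cmH2O.
R = 7.507 / 0.75 = 10.009 cmH2O·s/L.

10.0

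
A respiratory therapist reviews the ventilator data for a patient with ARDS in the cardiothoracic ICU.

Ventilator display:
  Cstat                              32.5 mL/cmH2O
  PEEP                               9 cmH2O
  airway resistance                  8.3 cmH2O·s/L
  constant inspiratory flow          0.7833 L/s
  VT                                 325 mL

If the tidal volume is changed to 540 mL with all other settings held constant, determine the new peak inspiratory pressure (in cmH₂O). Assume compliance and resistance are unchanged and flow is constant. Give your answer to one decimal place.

32.1

PIP = Vt/C + R·V̇ + PEEP (constant-flow equation of motion).
Only the elastic term changes: ΔPIP = ΔVt / C = (540 − 325) / 32.5 = 6.615 cmH2O.
Original PIP = 325/32.5 + 8.3×0.7833 + 9 = 25.501 cmH2O; new PIP = 25.501 + (6.615) = 32.116 cmH2O.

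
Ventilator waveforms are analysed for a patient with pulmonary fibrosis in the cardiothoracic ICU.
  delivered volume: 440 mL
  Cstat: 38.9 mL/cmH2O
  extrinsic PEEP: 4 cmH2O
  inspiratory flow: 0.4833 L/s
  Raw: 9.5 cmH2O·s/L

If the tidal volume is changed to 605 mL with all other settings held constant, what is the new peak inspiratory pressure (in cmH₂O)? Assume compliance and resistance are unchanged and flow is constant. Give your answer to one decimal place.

PIP = Vt/C + R·V̇ + PEEP (constant-flow equation of motion).
Only the elastic term changes: ΔPIP = ΔVt / C = (605 − 440) / 38.9 = 4.242 cmH2O.
Original PIP = 440/38.9 + 9.5×0.4833 + 4 = 19.902 cmH2O; new PIP = 19.902 + (4.242) = 24.144 cmH2O.

24.1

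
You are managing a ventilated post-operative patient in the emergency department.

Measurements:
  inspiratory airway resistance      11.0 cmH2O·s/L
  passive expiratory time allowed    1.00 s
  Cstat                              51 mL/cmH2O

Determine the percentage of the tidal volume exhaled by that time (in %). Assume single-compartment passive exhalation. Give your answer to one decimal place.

τ = R × C = 11.0 × 51 mL/cmH2O = 11.0 × 0.051 L/cmH2O = 0.561 s.
Passive exhalation: V(t)/V₀ = e^(−t/τ) = e^(−1.00/0.561) = 0.1682.
Fraction exhaled = 1 − 0.1682 = 0.8318 → 83.18%.

83.2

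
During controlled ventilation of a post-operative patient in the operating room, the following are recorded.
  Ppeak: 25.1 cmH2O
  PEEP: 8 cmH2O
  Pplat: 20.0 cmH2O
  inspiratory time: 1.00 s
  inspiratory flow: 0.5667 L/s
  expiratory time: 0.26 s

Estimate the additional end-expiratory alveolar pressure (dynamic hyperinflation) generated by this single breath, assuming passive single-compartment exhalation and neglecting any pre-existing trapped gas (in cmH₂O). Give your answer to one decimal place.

6.5

Vt = flow × Ti = 0.5667 L/s × 1.00 s × 1000 mL/L = 566.7 mL.
R = (PIP − Pplat)/V̇ = (25.1 − 20.0) / 0.5667 = 5.1/0.5667 = 8.999 cmH2O·s/L.
C = Vt/(Pplat − PEEP) = 566.7 / (20.0 − 8) = 566.7/12.0 = 47.225 mL/cmH2O.
τ = R × C = 8.999 × 0.04723 L/cmH2O = 0.425 s.
Fraction remaining = e^(−Te/τ) = e^(−0.26/0.425) = 0.5424; trapped volume = 566.7 × 0.5424 = 307.38 mL.
Additional alveolar pressure from trapping ≈ V_trapped / C = 307.38 / 47.225 = 6.509 cmH2O.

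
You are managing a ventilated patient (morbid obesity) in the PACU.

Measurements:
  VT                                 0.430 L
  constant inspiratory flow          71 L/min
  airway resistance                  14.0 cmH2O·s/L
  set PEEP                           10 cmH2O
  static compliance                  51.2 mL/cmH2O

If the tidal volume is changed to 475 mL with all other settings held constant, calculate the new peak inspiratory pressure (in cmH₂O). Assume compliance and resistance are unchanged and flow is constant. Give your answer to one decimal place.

35.8

Flow: 71 L/min ÷ 60 = 1.1833 L/s.
PIP = Vt/C + R·V̇ + PEEP (constant-flow equation of motion).
Only the elastic term changes: ΔPIP = ΔVt / C = (475 − 430) / 51.2 = 0.8789 cmH2O.
Original PIP = 430/51.2 + 14.0×1.1833 + 10 = 34.965 cmH2O; new PIP = 34.965 + (0.8789) = 35.844 cmH2O.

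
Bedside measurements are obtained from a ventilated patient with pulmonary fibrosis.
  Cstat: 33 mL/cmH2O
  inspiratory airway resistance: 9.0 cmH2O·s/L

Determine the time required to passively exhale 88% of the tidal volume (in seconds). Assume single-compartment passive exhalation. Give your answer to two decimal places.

τ = R × C = 9.0 × 33 mL/cmH2O = 9.0 × 0.033 L/cmH2O = 0.297 s.
Exhaled fraction f = 1 − e^(−t/τ) → t = −τ·ln(1 − f) = −0.297·ln(0.12) = 0.6297 s.

0.63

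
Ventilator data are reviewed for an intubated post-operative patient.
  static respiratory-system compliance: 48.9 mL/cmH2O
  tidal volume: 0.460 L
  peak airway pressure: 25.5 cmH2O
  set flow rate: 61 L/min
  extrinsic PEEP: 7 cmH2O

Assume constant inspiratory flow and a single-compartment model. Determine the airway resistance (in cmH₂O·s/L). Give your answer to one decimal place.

Flow: 61 L/min ÷ 60 = 1.0167 L/s.
Equation of motion (constant flow): PIP = Vt/C + R·V̇ + PEEP.
R·V̇ = PIP − Vt/C − PEEP = 25.5 − 460/48.9 − 7 = 25.5 − 9.407 − 7 = 9.093 cmH2O.
R = 9.093 / 1.0167 = 8.944 cmH2O·s/L.

8.9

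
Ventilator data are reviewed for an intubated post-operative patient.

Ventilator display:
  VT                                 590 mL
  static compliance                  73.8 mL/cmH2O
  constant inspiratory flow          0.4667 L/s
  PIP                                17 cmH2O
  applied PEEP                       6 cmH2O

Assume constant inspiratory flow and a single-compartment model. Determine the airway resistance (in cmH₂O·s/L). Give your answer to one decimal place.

Equation of motion (constant flow): PIP = Vt/C + R·V̇ + PEEP.
R·V̇ = PIP − Vt/C − PEEP = 17 − 590/73.8 − 6 = 17 − 7.995 − 6 = 3.005 cmH2O.
R = 3.005 / 0.4667 = 6.439 cmH2O·s/L.

6.4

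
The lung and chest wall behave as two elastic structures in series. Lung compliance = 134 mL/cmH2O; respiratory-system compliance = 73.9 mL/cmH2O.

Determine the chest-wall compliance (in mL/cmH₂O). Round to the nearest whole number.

1/Ccw = 1/Crs − 1/CL.
1/Ccw = 1/73.9 − 1/134 = 0.006069.
Ccw = 164.77 mL/cmH2O.

165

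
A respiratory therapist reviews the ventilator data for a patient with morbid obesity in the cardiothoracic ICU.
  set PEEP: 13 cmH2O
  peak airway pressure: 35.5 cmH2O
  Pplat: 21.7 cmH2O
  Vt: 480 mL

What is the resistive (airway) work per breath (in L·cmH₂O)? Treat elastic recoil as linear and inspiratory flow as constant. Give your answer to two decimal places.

With constant inspiratory flow the resistive pressure is constant at PIP − Pplat = 35.5 − 21.7 = 13.8 cmH2O, so resistive work = 13.8 × 0.480 = 6.624 L·cmH2O.

6.62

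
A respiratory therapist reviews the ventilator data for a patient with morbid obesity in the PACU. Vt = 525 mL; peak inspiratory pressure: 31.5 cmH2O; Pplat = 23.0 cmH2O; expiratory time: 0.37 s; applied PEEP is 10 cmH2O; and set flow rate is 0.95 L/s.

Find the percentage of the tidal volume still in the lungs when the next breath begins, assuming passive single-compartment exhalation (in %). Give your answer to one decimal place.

35.9

R = (PIP − Pplat)/V̇ = (31.5 − 23.0) / 0.95 = 8.5/0.95 = 8.947 cmH2O·s/L.
C = Vt/(Pplat − PEEP) = 525.0 / (23.0 − 10) = 525.0/13.0 = 40.385 mL/cmH2O.
τ = R × C = 8.947 × 0.04039 L/cmH2O = 0.3614 s.
Fraction remaining at end-expiration = e^(−Te/τ) = e^(−0.37/0.3614) = 0.3592 → 35.92%.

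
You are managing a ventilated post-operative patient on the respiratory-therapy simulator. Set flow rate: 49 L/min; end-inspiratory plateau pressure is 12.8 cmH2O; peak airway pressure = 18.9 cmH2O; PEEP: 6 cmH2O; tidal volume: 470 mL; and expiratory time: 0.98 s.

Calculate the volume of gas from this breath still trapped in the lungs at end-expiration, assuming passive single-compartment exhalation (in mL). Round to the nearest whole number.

70

Flow: 49 L/min ÷ 60 = 0.8167 L/s.
R = (PIP − Pplat)/V̇ = (18.9 − 12.8) / 0.8167 = 6.1/0.8167 = 7.469 cmH2O·s/L.
C = Vt/(Pplat − PEEP) = 470.0 / (12.8 − 6) = 470.0/6.8 = 69.118 mL/cmH2O.
τ = R × C = 7.469 × 0.06912 L/cmH2O = 0.5163 s.
Fraction remaining = e^(−Te/τ) = e^(−0.98/0.5163) = 0.1498.
Trapped volume = 470.0 × 0.1498 = 70.406 mL.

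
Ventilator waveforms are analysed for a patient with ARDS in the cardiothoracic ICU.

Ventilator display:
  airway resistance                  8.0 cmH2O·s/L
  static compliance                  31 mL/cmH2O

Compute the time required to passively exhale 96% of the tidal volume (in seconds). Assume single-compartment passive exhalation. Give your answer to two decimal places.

0.80

τ = R × C = 8.0 × 31 mL/cmH2O = 8.0 × 0.031 L/cmH2O = 0.248 s.
Exhaled fraction f = 1 − e^(−t/τ) → t = −τ·ln(1 − f) = −0.248·ln(0.04) = 0.7983 s.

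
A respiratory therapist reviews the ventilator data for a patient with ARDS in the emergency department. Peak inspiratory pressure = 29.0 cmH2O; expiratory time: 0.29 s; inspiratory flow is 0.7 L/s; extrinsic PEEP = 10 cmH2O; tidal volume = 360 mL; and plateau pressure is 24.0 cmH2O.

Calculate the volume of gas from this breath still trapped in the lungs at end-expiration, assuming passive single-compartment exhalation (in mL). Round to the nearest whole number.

74

R = (PIP − Pplat)/V̇ = (29.0 − 24.0) / 0.7 = 5.0/0.7 = 7.143 cmH2O·s/L.
C = Vt/(Pplat − PEEP) = 360.0 / (24.0 − 10) = 360.0/14.0 = 25.714 mL/cmH2O.
τ = R × C = 7.143 × 0.02571 L/cmH2O = 0.1836 s.
Fraction remaining = e^(−Te/τ) = e^(−0.29/0.1836) = 0.2061.
Trapped volume = 360.0 × 0.2061 = 74.196 mL.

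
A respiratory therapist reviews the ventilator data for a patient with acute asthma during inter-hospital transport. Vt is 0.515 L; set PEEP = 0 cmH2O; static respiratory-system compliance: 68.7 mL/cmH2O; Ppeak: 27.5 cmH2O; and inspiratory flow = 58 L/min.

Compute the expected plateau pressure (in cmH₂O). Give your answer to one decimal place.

7.5

Pplat = PEEP + Vt / Cstat = 0 + 515 / 68.7 = 0 + 7.496 = 7.496 cmH2O.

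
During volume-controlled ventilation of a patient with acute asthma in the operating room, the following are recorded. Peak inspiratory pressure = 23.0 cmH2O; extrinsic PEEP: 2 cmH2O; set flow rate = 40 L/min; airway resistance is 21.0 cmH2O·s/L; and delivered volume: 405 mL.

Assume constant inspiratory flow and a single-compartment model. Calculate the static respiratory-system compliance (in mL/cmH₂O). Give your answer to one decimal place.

Flow: 40 L/min ÷ 60 = 0.6667 L/s.
Equation of motion (constant flow): PIP = Vt/C + R·V̇ + PEEP.
Vt/C = PIP − R·V̇ − PEEP = 23.0 − 21.0×0.6667 − 2 = 23.0 − 14.001 − 2 = 6.999 cmH2O.
C = Vt / 6.999 = 405 / 6.999 = 57.865 mL/cmH2O.

57.9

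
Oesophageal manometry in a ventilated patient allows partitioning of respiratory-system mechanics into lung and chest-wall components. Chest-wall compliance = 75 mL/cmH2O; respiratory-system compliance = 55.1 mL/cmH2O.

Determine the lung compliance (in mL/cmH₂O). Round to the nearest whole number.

1/CL = 1/Crs − 1/Ccw.
1/CL = 1/55.1 − 1/75 = 0.004815.
CL = 207.68 mL/cmH2O.

208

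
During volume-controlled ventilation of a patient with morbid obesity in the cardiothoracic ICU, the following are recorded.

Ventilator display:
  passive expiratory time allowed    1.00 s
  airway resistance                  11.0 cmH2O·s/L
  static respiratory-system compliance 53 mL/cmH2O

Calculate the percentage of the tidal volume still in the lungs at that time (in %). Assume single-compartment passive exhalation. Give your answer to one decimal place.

18.0

τ = R × C = 11.0 × 53 mL/cmH2O = 11.0 × 0.053 L/cmH2O = 0.583 s.
Passive exhalation: V(t)/V₀ = e^(−t/τ) = e^(−1.00/0.583) = 0.1799.
Fraction remaining = 0.1799 → 17.99%.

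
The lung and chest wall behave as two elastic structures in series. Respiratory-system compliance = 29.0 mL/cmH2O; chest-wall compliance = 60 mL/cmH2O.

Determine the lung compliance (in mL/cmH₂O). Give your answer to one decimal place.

1/CL = 1/Crs − 1/Ccw.
1/CL = 1/29.0 − 1/60 = 0.01782.
CL = 56.117 mL/cmH2O.

56.1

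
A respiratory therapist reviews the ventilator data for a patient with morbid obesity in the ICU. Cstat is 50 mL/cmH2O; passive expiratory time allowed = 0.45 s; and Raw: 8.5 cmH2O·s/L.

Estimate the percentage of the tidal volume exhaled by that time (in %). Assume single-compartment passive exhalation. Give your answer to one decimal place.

65.3

τ = R × C = 8.5 × 50 mL/cmH2O = 8.5 × 0.050 L/cmH2O = 0.425 s.
Passive exhalation: V(t)/V₀ = e^(−t/τ) = e^(−0.45/0.425) = 0.3469.
Fraction exhaled = 1 − 0.3469 = 0.6531 → 65.31%.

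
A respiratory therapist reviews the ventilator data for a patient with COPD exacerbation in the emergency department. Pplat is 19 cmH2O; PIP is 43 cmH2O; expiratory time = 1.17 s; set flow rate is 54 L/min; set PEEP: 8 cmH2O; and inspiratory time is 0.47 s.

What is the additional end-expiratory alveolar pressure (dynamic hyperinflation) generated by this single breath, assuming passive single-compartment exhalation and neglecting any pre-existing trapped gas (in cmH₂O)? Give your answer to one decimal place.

Flow: 54 L/min ÷ 60 = 0.9 L/s.
Vt = flow × Ti = 0.9 L/s × 0.47 s × 1000 mL/L = 423.0 mL.
R = (PIP − Pplat)/V̇ = (43 − 19) / 0.9 = 24.0/0.9 = 26.667 cmH2O·s/L.
C = Vt/(Pplat − PEEP) = 423.0 / (19 − 8) = 423.0/11.0 = 38.455 mL/cmH2O.
τ = R × C = 26.667 × 0.03846 L/cmH2O = 1.026 s.
Fraction remaining = e^(−Te/τ) = e^(−1.17/1.026) = 0.3197; trapped volume = 423.0 × 0.3197 = 135.23 mL.
Additional alveolar pressure from trapping ≈ V_trapped / C = 135.23 / 38.455 = 3.517 cmH2O.

3.5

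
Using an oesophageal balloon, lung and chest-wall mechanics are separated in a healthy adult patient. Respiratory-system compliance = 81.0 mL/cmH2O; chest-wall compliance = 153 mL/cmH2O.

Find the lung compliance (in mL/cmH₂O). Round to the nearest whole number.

172

1/CL = 1/Crs − 1/Ccw.
1/CL = 1/81.0 − 1/153 = 0.00581.
CL = 172.12 mL/cmH2O.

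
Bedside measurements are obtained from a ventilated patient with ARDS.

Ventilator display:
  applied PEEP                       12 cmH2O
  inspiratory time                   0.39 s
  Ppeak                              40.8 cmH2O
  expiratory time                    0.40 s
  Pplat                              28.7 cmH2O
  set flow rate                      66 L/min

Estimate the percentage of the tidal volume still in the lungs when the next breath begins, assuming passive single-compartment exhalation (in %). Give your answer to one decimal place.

24.3

Flow: 66 L/min ÷ 60 = 1.1 L/s.
Vt = flow × Ti = 1.1 L/s × 0.39 s × 1000 mL/L = 429.0 mL.
R = (PIP − Pplat)/V̇ = (40.8 − 28.7) / 1.1 = 12.1/1.1 = 11.0 cmH2O·s/L.
C = Vt/(Pplat − PEEP) = 429.0 / (28.7 − 12) = 429.0/16.7 = 25.689 mL/cmH2O.
τ = R × C = 11.0 × 0.02569 L/cmH2O = 0.2826 s.
Fraction remaining at end-expiration = e^(−Te/τ) = e^(−0.40/0.2826) = 0.2428 → 24.28%.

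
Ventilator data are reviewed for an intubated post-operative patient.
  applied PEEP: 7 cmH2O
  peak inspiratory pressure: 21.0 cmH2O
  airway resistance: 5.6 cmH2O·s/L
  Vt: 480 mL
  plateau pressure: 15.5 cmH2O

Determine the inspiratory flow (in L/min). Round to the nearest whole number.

59

flow = (PIP − Pplat) / Raw = (21.0 − 15.5) / 5.6 = 0.9821 L/s × 60 = 58.926 L/min.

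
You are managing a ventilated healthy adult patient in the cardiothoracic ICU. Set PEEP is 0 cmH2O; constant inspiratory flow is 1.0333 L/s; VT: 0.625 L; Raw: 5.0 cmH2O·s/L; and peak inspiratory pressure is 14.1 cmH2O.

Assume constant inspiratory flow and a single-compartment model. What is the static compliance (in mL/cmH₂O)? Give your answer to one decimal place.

Equation of motion (constant flow): PIP = Vt/C + R·V̇ + PEEP.
Vt/C = PIP − R·V̇ − PEEP = 14.1 − 5.0×1.0333 − 0 = 14.1 − 5.167 − 0 = 8.933 cmH2O.
C = Vt / 8.933 = 625 / 8.933 = 69.965 mL/cmH2O.

70.0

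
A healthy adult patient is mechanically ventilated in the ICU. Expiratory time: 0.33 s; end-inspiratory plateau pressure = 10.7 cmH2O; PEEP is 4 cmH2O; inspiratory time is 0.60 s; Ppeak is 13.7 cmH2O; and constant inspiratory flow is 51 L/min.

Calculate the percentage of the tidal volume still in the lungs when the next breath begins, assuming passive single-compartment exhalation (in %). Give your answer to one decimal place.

Flow: 51 L/min ÷ 60 = 0.85 L/s.
Vt = flow × Ti = 0.85 L/s × 0.60 s × 1000 mL/L = 510.0 mL.
R = (PIP − Pplat)/V̇ = (13.7 − 10.7) / 0.85 = 3.0/0.85 = 3.529 cmH2O·s/L.
C = Vt/(Pplat − PEEP) = 510.0 / (10.7 − 4) = 510.0/6.7 = 76.119 mL/cmH2O.
τ = R × C = 3.529 × 0.07612 L/cmH2O = 0.2686 s.
Fraction remaining at end-expiration = e^(−Te/τ) = e^(−0.33/0.2686) = 0.2927 → 29.27%.

29.3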